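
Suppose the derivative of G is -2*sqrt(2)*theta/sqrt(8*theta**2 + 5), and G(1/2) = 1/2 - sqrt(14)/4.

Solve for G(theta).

The substitution u = 4*theta**2 + 5/2 works: G'(theta) is exactly (dG/du)*(du/dtheta) for that inner function.
A general antiderivative is -sqrt(4*theta**2 + 5/2)/2 + C.
The condition gives C = 1/2 - sqrt(14)/4 - (-sqrt(14)/4) = 1/2.
So G(theta) = -(sqrt(2)*sqrt(8*theta**2 + 5) - 2)/4.
Check: d/dtheta[-(sqrt(2)*sqrt(8*theta**2 + 5) - 2)/4] = -2*sqrt(2)*theta/sqrt(8*theta**2 + 5) = G'(theta).

G(theta) = -(sqrt(2)*sqrt(8*theta**2 + 5) - 2)/4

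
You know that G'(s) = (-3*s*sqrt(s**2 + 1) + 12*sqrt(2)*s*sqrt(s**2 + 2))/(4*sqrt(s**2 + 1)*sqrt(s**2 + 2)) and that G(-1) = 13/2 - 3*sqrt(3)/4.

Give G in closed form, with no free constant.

G(s) = -3*sqrt(s**2 + 2)/4 + 3*sqrt(2*s**2 + 2) + 1/2

For G(s) to be correct, d/ds[G] must agree with the stated G'(s) identically.
A general antiderivative is -3*sqrt(s**2 + 2)/4 + 3*sqrt(2*s**2 + 2) + C.
The condition gives C = 13/2 - 3*sqrt(3)/4 - (6 - 3*sqrt(3)/4) = 1/2.
So G(s) = -3*sqrt(s**2 + 2)/4 + 3*sqrt(2*s**2 + 2) + 1/2.
Check: d/ds[-3*sqrt(s**2 + 2)/4 + 3*sqrt(2*s**2 + 2) + 1/2] = (-3*s*sqrt(s**2 + 1) + 12*sqrt(2)*s*sqrt(s**2 + 2))/(4*sqrt(s**2 + 1)*sqrt(s**2 + 2)) = G'(s).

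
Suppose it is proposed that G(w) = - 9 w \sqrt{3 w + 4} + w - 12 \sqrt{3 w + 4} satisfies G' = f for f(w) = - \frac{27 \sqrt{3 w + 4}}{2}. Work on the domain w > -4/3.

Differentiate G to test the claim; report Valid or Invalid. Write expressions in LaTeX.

d/dw[G] = \frac{- 81 w + 2 \sqrt{3 w + 4} - 108}{2 \sqrt{3 w + 4}}
d/dw[G] - f(w) = 1 != 0.

Invalid: d/dw[G] - f = 1, which is not 0.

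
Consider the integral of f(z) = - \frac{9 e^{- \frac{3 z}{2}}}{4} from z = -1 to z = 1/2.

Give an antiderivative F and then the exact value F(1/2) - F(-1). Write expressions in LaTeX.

Whatever form F(z) takes, F'(z) = f(z) is non-negotiable.
F(z) = \frac{3 e^{- \frac{3 z}{2}}}{2} is an antiderivative of f.
Check: d/dz[\frac{3 e^{- \frac{3 z}{2}}}{2}] = - \frac{9 e^{- \frac{3 z}{2}}}{4} = f(z).
F(1/2) = \frac{3}{2 e^{\frac{3}{4}}}; F(-1) = \frac{3 e^{\frac{3}{2}}}{2}.
Integral = F(1/2) - F(-1) = - \frac{3 e^{\frac{3}{2}}}{2} + \frac{3}{2 e^{\frac{3}{4}}}.

Antiderivative: F(z) = \frac{3 e^{- \frac{3 z}{2}}}{2}; value = - \frac{3 e^{\frac{3}{2}}}{2} + \frac{3}{2 e^{\frac{3}{4}}}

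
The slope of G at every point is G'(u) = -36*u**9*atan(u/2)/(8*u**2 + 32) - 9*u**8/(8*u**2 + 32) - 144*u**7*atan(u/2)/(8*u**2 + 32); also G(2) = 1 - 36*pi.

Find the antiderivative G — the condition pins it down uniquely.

G'(u) has the shape v'r + vr' for v = -9*u**8/16 and r = atan(u/2) — it is the derivative of the product v*r.
A general antiderivative is -9*u**8*atan(u/2)/16 + C.
The condition gives C = 1 - 36*pi - (-36*pi) = 1.
So G(u) = -9*u**8*atan(u/2)/16 + 1.
Check: d/du[-9*u**8*atan(u/2)/16 + 1] = (-36*u**9*atan(u/2) - 9*u**8 - 144*u**7*atan(u/2))/(8*u**2 + 32), which equals G'(u).

G(u) = -9*u**8*atan(u/2)/16 + 1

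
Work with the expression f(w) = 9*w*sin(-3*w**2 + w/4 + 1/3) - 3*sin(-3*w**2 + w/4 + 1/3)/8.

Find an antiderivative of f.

An antiderivative is F(w) = 3*cos(-3*w**2 + w/4 + 1/3)/2.

The substitution u = -3*w**2 + w/4 + 1/3 works: f is exactly (dF/du)*(du/dw) for that inner function.
Check: d/dw[3*cos(-3*w**2 + w/4 + 1/3)/2] = 9*w*sin(-3*w**2 + w/4 + 1/3) - 3*sin(-3*w**2 + w/4 + 1/3)/8 = f(w).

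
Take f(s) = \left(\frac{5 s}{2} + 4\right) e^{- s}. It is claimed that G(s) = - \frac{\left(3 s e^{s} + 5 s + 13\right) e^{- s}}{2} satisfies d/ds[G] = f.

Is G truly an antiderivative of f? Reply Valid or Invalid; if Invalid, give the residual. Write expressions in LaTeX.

d/ds[G] = \frac{\left(5 s - 3 e^{s} + 8\right) e^{- s}}{2}
d/ds[G] - f(s) = - \frac{3}{2} != 0.

Invalid: d/ds[G] - f = - \frac{3}{2}, which is not 0.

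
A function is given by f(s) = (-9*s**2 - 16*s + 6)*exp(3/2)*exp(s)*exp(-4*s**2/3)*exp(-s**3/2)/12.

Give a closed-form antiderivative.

An antiderivative is F(s) = exp(3/2)*exp(s)*exp(-4*s**2/3)*exp(-s**3/2)/2.

The substitution u = -s**3/2 - 4*s**2/3 + s + 3/2 works: f is exactly (dF/du)*(du/ds) for that inner function.
Check: d/ds[exp(3/2)*exp(s)*exp(-4*s**2/3)*exp(-s**3/2)/2] = (-9*s**2*exp(3/2)*exp(s) - 16*s*exp(3/2)*exp(s) + 6*exp(3/2)*exp(s))*exp(-4*s**2/3)*exp(-s**3/2)/12, which equals f(s).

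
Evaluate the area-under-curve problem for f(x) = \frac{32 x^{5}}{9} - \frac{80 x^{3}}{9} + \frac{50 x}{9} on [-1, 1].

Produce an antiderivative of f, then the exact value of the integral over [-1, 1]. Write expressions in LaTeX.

Antiderivative: F(x) = \frac{\left(\frac{4 x^{2}}{3} - \frac{5}{3}\right)^{3}}{4}; value = 0

f matches the chain-rule pattern g'(h)*h' with inner function h(x) = \frac{4 x^{2}}{3} - \frac{5}{3}; substituting u = h(x) collapses the integral.
F(x) = \frac{\left(\frac{4 x^{2}}{3} - \frac{5}{3}\right)^{3}}{4} is an antiderivative of f.
Check: d/dx[\frac{\left(\frac{4 x^{2}}{3} - \frac{5}{3}\right)^{3}}{4}] = \frac{32 x^{5}}{9} - \frac{80 x^{3}}{9} + \frac{50 x}{9} = f(x).
F(1) = - \frac{1}{108}; F(-1) = - \frac{1}{108}.
Integral = F(1) - F(-1) = 0.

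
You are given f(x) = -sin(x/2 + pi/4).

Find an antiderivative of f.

Check any antiderivative F(x) by computing F'(x) and comparing it with f(x).
Check: d/dx[2*cos(x/2 + pi/4)] = -sin(x/2 + pi/4) = f(x).

An antiderivative is F(x) = 2*cos(x/2 + pi/4).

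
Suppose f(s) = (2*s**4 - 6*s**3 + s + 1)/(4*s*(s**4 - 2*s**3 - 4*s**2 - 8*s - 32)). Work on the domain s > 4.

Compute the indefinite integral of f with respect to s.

F(s) = (-30*log(s) + 266*log(s - 4) + 790*log(s + 2) + 447*log(s**2 + 4) - 702*atan(s/2))/3840 + C

Factor the denominator (4*s*(s - 4)*(s + 2)*(s**2 + 4)) and decompose: f = (149*s - 234)/(640*(s**2 + 4)) + 79/(384*(s + 2)) + 133/(1920*(s - 4)) - 1/(128*s); each piece integrates to a log, atan, or power term.
Check: d/ds[(-30*log(s) + 266*log(s - 4) + 790*log(s + 2) + 447*log(s**2 + 4) - 702*atan(s/2))/3840] = (2*s**4 - 6*s**3 + s + 1)/(4*s**5 - 8*s**4 - 16*s**3 - 32*s**2 - 128*s), which equals f(s).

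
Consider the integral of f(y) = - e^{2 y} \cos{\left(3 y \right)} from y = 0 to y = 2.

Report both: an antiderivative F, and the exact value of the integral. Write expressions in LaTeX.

A first test for any F(y): its y-derivative must equal f(y) identically.
F(y) = - \frac{\left(3 \sin{\left(3 y \right)} + 2 \cos{\left(3 y \right)}\right) e^{2 y}}{13} is an antiderivative of f.
Check: d/dy[- \frac{\left(3 \sin{\left(3 y \right)} + 2 \cos{\left(3 y \right)}\right) e^{2 y}}{13}] = - e^{2 y} \cos{\left(3 y \right)} = f(y).
F(2) = - \frac{2 e^{4} \cos{\left(6 \right)}}{13} - \frac{3 e^{4} \sin{\left(6 \right)}}{13}; F(0) = - \frac{2}{13}.
Integral = F(2) - F(0) = - \frac{2 e^{4} \cos{\left(6 \right)}}{13} + \frac{2}{13} - \frac{3 e^{4} \sin{\left(6 \right)}}{13}.

Antiderivative: F(y) = - \frac{\left(3 \sin{\left(3 y \right)} + 2 \cos{\left(3 y \right)}\right) e^{2 y}}{13}; value = - \frac{2 e^{4} \cos{\left(6 \right)}}{13} + \frac{2}{13} - \frac{3 e^{4} \sin{\left(6 \right)}}{13}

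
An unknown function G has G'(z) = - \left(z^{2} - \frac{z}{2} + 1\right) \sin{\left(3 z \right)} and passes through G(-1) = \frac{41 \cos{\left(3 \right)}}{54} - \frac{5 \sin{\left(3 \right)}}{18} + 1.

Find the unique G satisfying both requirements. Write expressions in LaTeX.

G(z) = \frac{18 z^{2} \cos{\left(3 z \right)} - 12 z \sin{\left(3 z \right)} - 9 z \cos{\left(3 z \right)} + 3 \sin{\left(3 z \right)} + 14 \cos{\left(3 z \right)} + 54}{54}

Check a candidate G(z) by differentiating: d/dz[G] must match the given G'(z).
A general antiderivative is \frac{z^{2} \cos{\left(3 z \right)}}{3} - \frac{2 z \sin{\left(3 z \right)}}{9} - \frac{z \cos{\left(3 z \right)}}{6} + \frac{\sin{\left(3 z \right)}}{18} + \frac{7 \cos{\left(3 z \right)}}{27} + C.
The condition gives C = \frac{41 \cos{\left(3 \right)}}{54} - \frac{5 \sin{\left(3 \right)}}{18} + 1 - (\frac{41 \cos{\left(3 \right)}}{54} - \frac{5 \sin{\left(3 \right)}}{18}) = 1.
So G(z) = \frac{18 z^{2} \cos{\left(3 z \right)} - 12 z \sin{\left(3 z \right)} - 9 z \cos{\left(3 z \right)} + 3 \sin{\left(3 z \right)} + 14 \cos{\left(3 z \right)} + 54}{54}.
Check: d/dz[\frac{18 z^{2} \cos{\left(3 z \right)} - 12 z \sin{\left(3 z \right)} - 9 z \cos{\left(3 z \right)} + 3 \sin{\left(3 z \right)} + 14 \cos{\left(3 z \right)} + 54}{54}] = - z^{2} \sin{\left(3 z \right)} + \frac{z \sin{\left(3 z \right)}}{2} - \sin{\left(3 z \right)}, which equals G'(z).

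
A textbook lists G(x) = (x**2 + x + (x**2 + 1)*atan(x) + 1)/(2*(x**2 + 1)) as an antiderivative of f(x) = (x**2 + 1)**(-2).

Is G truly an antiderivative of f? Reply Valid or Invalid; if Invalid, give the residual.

Valid: G'(x) = f(x).

d/dx[G] = 1/(x**4 + 2*x**2 + 1)
This equals f(x) exactly, so the claim holds.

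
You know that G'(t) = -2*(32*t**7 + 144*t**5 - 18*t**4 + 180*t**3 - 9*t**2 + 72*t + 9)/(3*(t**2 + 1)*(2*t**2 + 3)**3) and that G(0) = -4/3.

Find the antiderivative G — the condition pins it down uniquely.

G(t) = -2*(8*t**4*log(t**2 + 1) + 6*t**4 + 24*t**2*log(t**2 + 1) + 18*t**2 + 3*t + 18*log(t**2 + 1) + 18)/(3*(2*t**2 + 3)**2)

Check a candidate G(t) by differentiating: d/dt[G] must match the given G'(t).
A general antiderivative is (-t/3 - 1/2)/(2*t**4/3 + 2*t**2 + 3/2) - 4*log(t**2 + 1)/3 + C.
The condition gives C = -4/3 - (-1/3) = -1.
So G(t) = -2*(8*t**4*log(t**2 + 1) + 6*t**4 + 24*t**2*log(t**2 + 1) + 18*t**2 + 3*t + 18*log(t**2 + 1) + 18)/(3*(2*t**2 + 3)**2).
Check: d/dt[-2*(8*t**4*log(t**2 + 1) + 6*t**4 + 24*t**2*log(t**2 + 1) + 18*t**2 + 3*t + 18*log(t**2 + 1) + 18)/(3*(2*t**2 + 3)**2)] = (-64*t**7 - 288*t**5 + 36*t**4 - 360*t**3 + 18*t**2 - 144*t - 18)/(24*t**8 + 132*t**6 + 270*t**4 + 243*t**2 + 81), which equals G'(t).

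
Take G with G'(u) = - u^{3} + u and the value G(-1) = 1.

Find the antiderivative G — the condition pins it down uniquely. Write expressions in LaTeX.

G(u) = - \frac{u^{4}}{4} + \frac{u^{2}}{2} + \frac{3}{4}

The substitution w = u^{2} - 1 works: G'(u) is exactly (dG/dw)*(dw/du) for that inner function.
A general antiderivative is - \frac{\left(u^{2} - 1\right)^{2}}{4} + C.
The condition gives C = 1 - (0) = 1.
So G(u) = - \frac{u^{4}}{4} + \frac{u^{2}}{2} + \frac{3}{4}.
Check: d/du[- \frac{u^{4}}{4} + \frac{u^{2}}{2} + \frac{3}{4}] = - u^{3} + u = G'(u).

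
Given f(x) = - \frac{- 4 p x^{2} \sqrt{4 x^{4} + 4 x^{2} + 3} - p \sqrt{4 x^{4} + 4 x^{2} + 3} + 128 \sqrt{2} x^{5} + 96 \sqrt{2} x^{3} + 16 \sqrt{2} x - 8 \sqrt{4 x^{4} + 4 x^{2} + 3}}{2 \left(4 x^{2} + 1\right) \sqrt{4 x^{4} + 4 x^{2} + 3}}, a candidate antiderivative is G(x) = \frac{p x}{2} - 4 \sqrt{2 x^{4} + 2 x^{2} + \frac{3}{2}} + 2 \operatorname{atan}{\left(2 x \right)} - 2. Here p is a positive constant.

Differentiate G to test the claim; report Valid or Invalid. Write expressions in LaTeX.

Valid - the claim checks out under differentiation.

d/dx[G] = \frac{4 p x^{2} \sqrt{4 x^{4} + 4 x^{2} + 3} + p \sqrt{4 x^{4} + 4 x^{2} + 3} - 128 \sqrt{2} x^{5} - 96 \sqrt{2} x^{3} - 16 \sqrt{2} x + 8 \sqrt{4 x^{4} + 4 x^{2} + 3}}{8 x^{2} \sqrt{4 x^{4} + 4 x^{2} + 3} + 2 \sqrt{4 x^{4} + 4 x^{2} + 3}}
This equals f(x) exactly, so the claim holds.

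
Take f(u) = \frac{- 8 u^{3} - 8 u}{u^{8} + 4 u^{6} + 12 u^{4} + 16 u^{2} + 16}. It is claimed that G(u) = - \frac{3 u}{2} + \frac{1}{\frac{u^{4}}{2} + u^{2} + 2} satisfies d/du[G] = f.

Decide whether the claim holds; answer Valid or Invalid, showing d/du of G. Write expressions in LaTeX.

Invalid: d/du[G] - f = - \frac{3}{2}, which is not 0.

d/du[G] = \frac{- 3 u^{8} - 12 u^{6} - 36 u^{4} - 16 u^{3} - 48 u^{2} - 16 u - 48}{2 u^{8} + 8 u^{6} + 24 u^{4} + 32 u^{2} + 32}
d/du[G] - f(u) = - \frac{3}{2} != 0.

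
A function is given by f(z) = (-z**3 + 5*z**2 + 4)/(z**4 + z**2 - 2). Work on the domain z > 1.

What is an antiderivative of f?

The denominator factors as (z - 1)*(z + 1)*(z**2 + 2); partial fractions split f into directly integrable pieces: -2*(z - 3)/(3*(z**2 + 2)) - 5/(3*(z + 1)) + 4/(3*(z - 1)).
Check: d/dz[(4*log(z - 1) - 5*log(z + 1) - log(z**2 + 2) + 3*sqrt(2)*atan(sqrt(2)*z/2))/3] = (-z**3 + 5*z**2 + 4)/(z**4 + z**2 - 2) = f(z).

An antiderivative is F(z) = (4*log(z - 1) - 5*log(z + 1) - log(z**2 + 2) + 3*sqrt(2)*atan(sqrt(2)*z/2))/3.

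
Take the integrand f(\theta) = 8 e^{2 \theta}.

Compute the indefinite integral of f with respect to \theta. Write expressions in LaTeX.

Recover f(\theta) by differentiating a candidate F(\theta); any mismatch rules it out.
Check: d/d\theta[4 e^{2 \theta}] = 8 e^{2 \theta} = f(\theta).

F(\theta) = 4 e^{2 \theta} + C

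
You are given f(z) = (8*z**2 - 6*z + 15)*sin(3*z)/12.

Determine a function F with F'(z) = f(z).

Recover f(z) by differentiating a candidate F(z); any mismatch rules it out.
Check: d/dz[(-72*z**2*cos(3*z) + 48*z*sin(3*z) + 54*z*cos(3*z) - 18*sin(3*z) - 119*cos(3*z))/324] = 2*z**2*sin(3*z)/3 - z*sin(3*z)/2 + 5*sin(3*z)/4, which equals f(z).

An antiderivative is F(z) = (-72*z**2*cos(3*z) + 48*z*sin(3*z) + 54*z*cos(3*z) - 18*sin(3*z) - 119*cos(3*z))/324.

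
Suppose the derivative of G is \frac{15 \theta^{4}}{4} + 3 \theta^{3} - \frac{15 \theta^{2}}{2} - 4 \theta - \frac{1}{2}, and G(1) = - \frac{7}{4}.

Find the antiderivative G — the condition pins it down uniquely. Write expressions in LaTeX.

The integrand splits into summands that can be handled one at a time.
A general antiderivative is \frac{3 \theta^{5}}{4} + \frac{3 \theta^{4}}{4} - \frac{5 \theta^{3}}{2} - 2 \theta^{2} - \frac{\theta}{2} + \frac{5}{4} + C.
The condition gives C = - \frac{7}{4} - (- \frac{9}{4}) = \frac{1}{2}.
So G(\theta) = \frac{3 \theta^{5}}{4} + \frac{3 \theta^{4}}{4} - \frac{5 \theta^{3}}{2} - 2 \theta^{2} - \frac{\theta}{2} + \frac{7}{4}.
Check: d/d\theta[\frac{3 \theta^{5}}{4} + \frac{3 \theta^{4}}{4} - \frac{5 \theta^{3}}{2} - 2 \theta^{2} - \frac{\theta}{2} + \frac{7}{4}] = \frac{15 \theta^{4}}{4} + 3 \theta^{3} - \frac{15 \theta^{2}}{2} - 4 \theta - \frac{1}{2} = G'(\theta).

G(\theta) = \frac{3 \theta^{5}}{4} + \frac{3 \theta^{4}}{4} - \frac{5 \theta^{3}}{2} - 2 \theta^{2} - \frac{\theta}{2} + \frac{7}{4}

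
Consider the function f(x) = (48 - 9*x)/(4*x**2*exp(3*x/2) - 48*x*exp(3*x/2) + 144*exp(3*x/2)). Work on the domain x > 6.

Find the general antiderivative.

F(x) = 3/(2*x*exp(3*x/2) - 12*exp(3*x/2)) + C

f has the shape u'v + uv' for u = 3/(2*(x - 6)) and v = exp(-3*x/2) — it is the derivative of the product u*v.
Check: d/dx[3/(2*x*exp(3*x/2) - 12*exp(3*x/2))] = (48 - 9*x)/(4*x**2*exp(3*x/2) - 48*x*exp(3*x/2) + 144*exp(3*x/2)) = f(x).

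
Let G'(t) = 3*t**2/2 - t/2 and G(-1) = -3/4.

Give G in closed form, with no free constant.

Integrate term by term and add the pieces.
A general antiderivative is t**3/2 - t**2/4 + C.
The condition gives C = -3/4 - (-3/4) = 0.
So G(t) = t**3/2 - t**2/4.
Check: d/dt[t**3/2 - t**2/4] = 3*t**2/2 - t/2 = G'(t).

G(t) = t**3/2 - t**2/4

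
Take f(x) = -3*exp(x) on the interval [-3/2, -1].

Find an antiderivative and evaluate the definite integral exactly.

Antiderivative: F(x) = -3*exp(x); value = -3*exp(-1) + 3*exp(-3/2)

A first test for any F(x): its x-derivative must equal f(x) identically.
F(x) = -3*exp(x) is an antiderivative of f.
Check: d/dx[-3*exp(x)] = -3*exp(x) = f(x).
F(-1) = -3*exp(-1); F(-3/2) = -3*exp(-3/2).
Integral = F(-1) - F(-3/2) = -3*exp(-1) + 3*exp(-3/2).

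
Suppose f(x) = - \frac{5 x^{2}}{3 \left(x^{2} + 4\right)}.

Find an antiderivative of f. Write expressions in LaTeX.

An antiderivative is F(x) = - \frac{5 x}{3} + \frac{10 \operatorname{atan}{\left(\frac{x}{2} \right)}}{3}.

Whatever form F(x) takes, F'(x) = f(x) is non-negotiable.
Check: d/dx[- \frac{5 x}{3} + \frac{10 \operatorname{atan}{\left(\frac{x}{2} \right)}}{3}] = - \frac{5 x^{2}}{3 x^{2} + 12}, which equals f(x).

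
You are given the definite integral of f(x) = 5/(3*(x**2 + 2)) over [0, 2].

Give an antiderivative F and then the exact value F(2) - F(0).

Antiderivative: F(x) = 5*sqrt(2)*atan(sqrt(2)*x/2)/6; value = 5*sqrt(2)*atan(sqrt(2))/6

Any candidate F(x) must reproduce f(x) exactly when differentiated.
F(x) = 5*sqrt(2)*atan(sqrt(2)*x/2)/6 is an antiderivative of f.
Check: d/dx[5*sqrt(2)*atan(sqrt(2)*x/2)/6] = 5/(3*x**2 + 6), which equals f(x).
F(2) = 5*sqrt(2)*atan(sqrt(2))/6; F(0) = 0.
Integral = F(2) - F(0) = 5*sqrt(2)*atan(sqrt(2))/6.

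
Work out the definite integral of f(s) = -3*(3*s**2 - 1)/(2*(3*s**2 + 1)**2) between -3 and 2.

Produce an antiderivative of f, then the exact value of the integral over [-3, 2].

f has the shape u'v + uv' for u = s and v = 1/(2*s**2 + 2/3) — it is the derivative of the product u*v.
F(s) = 3*s/(6*s**2 + 2) is an antiderivative of f.
Check: d/ds[3*s/(6*s**2 + 2)] = (3 - 9*s**2)/(18*s**4 + 12*s**2 + 2), which equals f(s).
F(2) = 3/13; F(-3) = -9/56.
Integral = F(2) - F(-3) = 285/728.

Antiderivative: F(s) = 3*s/(6*s**2 + 2); value = 285/728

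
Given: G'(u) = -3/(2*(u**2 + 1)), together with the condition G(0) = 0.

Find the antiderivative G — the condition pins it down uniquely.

The proposed G(u) is checked by its d/du: the result must match the given G'(u).
A general antiderivative is -3*atan(u)/2 + C.
The condition gives C = 0 - (0) = 0.
So G(u) = -3*atan(u)/2.
Check: d/du[-3*atan(u)/2] = -3/(2*u**2 + 2), which equals G'(u).

G(u) = -3*atan(u)/2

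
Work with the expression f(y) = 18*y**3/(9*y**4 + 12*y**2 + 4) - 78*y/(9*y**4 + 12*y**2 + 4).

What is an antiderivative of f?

An antiderivative is F(y) = ((3*y**2 + 2)*log(3*y**2/2 + 1) + 15)/(3*y**2 + 2).

The integrand splits into summands that can be handled one at a time.
Check: d/dy[((3*y**2 + 2)*log(3*y**2/2 + 1) + 15)/(3*y**2 + 2)] = (18*y**3 - 78*y)/(9*y**4 + 12*y**2 + 4), which equals f(y).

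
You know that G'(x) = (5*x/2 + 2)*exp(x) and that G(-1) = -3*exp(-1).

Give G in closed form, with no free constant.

G'(x) has the shape u'v + uv' for u = 5*x/2 - 1/2 and v = exp(x) — it is the derivative of the product u*v.
A general antiderivative is (5*x - 1)*exp(x)/2 + C.
The condition gives C = -3*exp(-1) - (-3*exp(-1)) = 0.
So G(x) = (5*x - 1)*exp(x)/2.
Check: d/dx[(5*x - 1)*exp(x)/2] = 5*x*exp(x)/2 + 2*exp(x), which equals G'(x).

G(x) = (5*x - 1)*exp(x)/2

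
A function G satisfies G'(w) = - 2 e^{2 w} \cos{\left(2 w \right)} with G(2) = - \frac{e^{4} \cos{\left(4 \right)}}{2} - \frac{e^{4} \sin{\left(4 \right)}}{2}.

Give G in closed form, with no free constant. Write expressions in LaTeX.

Since d/dw undoes antidifferentiation here, G(w) must give back the stated G'(w).
A general antiderivative is - \frac{e^{2 w} \sin{\left(2 w \right)}}{2} - \frac{e^{2 w} \cos{\left(2 w \right)}}{2} + C.
The condition gives C = - \frac{e^{4} \cos{\left(4 \right)}}{2} - \frac{e^{4} \sin{\left(4 \right)}}{2} - (- \frac{e^{4} \cos{\left(4 \right)}}{2} - \frac{e^{4} \sin{\left(4 \right)}}{2}) = 0.
So G(w) = \frac{\left(- \sin{\left(2 w \right)} - \cos{\left(2 w \right)}\right) e^{2 w}}{2}.
Check: d/dw[\frac{\left(- \sin{\left(2 w \right)} - \cos{\left(2 w \right)}\right) e^{2 w}}{2}] = - 2 e^{2 w} \cos{\left(2 w \right)} = G'(w).

G(w) = \frac{\left(- \sin{\left(2 w \right)} - \cos{\left(2 w \right)}\right) e^{2 w}}{2}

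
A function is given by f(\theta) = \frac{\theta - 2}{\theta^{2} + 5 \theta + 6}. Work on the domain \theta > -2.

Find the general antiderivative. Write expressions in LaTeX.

Factor the denominator (\left(\theta + 2\right) \left(\theta + 3\right)) and decompose: f = \frac{5}{\theta + 3} - \frac{4}{\theta + 2}; each piece integrates to a log, atan, or power term.
Check: d/d\theta[- 4 \log{\left(\theta + 2 \right)} + 5 \log{\left(\theta + 3 \right)}] = \frac{\theta - 2}{\theta^{2} + 5 \theta + 6} = f(\theta).

F(\theta) = - 4 \log{\left(\theta + 2 \right)} + 5 \log{\left(\theta + 3 \right)} + C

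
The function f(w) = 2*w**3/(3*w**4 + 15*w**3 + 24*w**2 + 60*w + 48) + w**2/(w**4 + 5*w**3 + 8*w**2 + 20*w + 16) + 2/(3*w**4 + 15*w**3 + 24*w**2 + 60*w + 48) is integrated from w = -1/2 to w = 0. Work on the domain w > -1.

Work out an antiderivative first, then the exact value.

The denominator factors as 3*(w + 1)*(w + 4)*(w**2 + 4); partial fractions split f into directly integrable pieces: (5*w - 16)/(30*(w**2 + 4)) + 13/(30*(w + 4)) + 1/(15*(w + 1)).
F(w) = log(w + 1)/15 + 13*log(w + 4)/30 + log(w**2 + 4)/12 - 4*atan(w/2)/15 is an antiderivative of f.
Check: d/dw[log(w + 1)/15 + 13*log(w + 4)/30 + log(w**2 + 4)/12 - 4*atan(w/2)/15] = (2*w**3 + 3*w**2 + 2)/(3*w**4 + 15*w**3 + 24*w**2 + 60*w + 48), which equals f(w).
F(0) = 31*log(4)/60; F(-1/2) = -log(2)/15 + 4*atan(1/4)/15 + log(17/4)/12 + 13*log(7/2)/30.
Integral = F(0) - F(-1/2) = -13*log(7/2)/30 - log(17/4)/12 - 4*atan(1/4)/15 + log(2)/15 + 31*log(4)/60.

Antiderivative: F(w) = log(w + 1)/15 + 13*log(w + 4)/30 + log(w**2 + 4)/12 - 4*atan(w/2)/15; value = -13*log(7/2)/30 - log(17/4)/12 - 4*atan(1/4)/15 + log(2)/15 + 31*log(4)/60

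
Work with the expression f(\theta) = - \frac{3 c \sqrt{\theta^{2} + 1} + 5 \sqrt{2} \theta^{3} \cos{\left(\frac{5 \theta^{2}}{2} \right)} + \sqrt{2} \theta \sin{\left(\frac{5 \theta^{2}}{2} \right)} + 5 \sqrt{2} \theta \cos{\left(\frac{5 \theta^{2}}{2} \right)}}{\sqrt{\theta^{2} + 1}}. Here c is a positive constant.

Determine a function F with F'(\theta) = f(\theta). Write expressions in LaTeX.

An antiderivative is F(\theta) = - 3 c \theta - \sqrt{2} \sqrt{\theta^{2} + 1} \sin{\left(\frac{5 \theta^{2}}{2} \right)}.

Since d/d\theta undoes antidifferentiation here, F'(\theta) = f(\theta) is required of F(\theta).
Check: d/d\theta[- 3 c \theta - \sqrt{2} \sqrt{\theta^{2} + 1} \sin{\left(\frac{5 \theta^{2}}{2} \right)}] = \frac{- 3 c \sqrt{\theta^{2} + 1} - 5 \sqrt{2} \theta^{3} \cos{\left(\frac{5 \theta^{2}}{2} \right)} - \sqrt{2} \theta \sin{\left(\frac{5 \theta^{2}}{2} \right)} - 5 \sqrt{2} \theta \cos{\left(\frac{5 \theta^{2}}{2} \right)}}{\sqrt{\theta^{2} + 1}}, which equals f(\theta).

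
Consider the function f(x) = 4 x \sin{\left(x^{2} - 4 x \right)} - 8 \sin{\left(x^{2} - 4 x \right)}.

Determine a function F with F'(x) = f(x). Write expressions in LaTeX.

An antiderivative is F(x) = - 2 \cos{\left(x^{2} - 4 x \right)}.

f matches the chain-rule pattern g'(h)*h' with inner function h(x) = x^{2} - 4 x; substituting u = h(x) collapses the integral.
Check: d/dx[- 2 \cos{\left(x^{2} - 4 x \right)}] = 4 x \sin{\left(x^{2} - 4 x \right)} - 8 \sin{\left(x^{2} - 4 x \right)} = f(x).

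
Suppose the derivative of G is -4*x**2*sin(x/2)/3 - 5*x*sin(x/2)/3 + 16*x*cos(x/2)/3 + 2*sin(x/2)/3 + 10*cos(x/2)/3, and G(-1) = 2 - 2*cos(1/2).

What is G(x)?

Recognize the product-rule pattern: G'(x) = u'v + uv' with u = 8*x**2/3 + 10*x/3 - 4/3, v = cos(x/2), so integration by parts undoes it.
A general antiderivative is -4*(-2*x**2 - 5*x/2 + 1)*cos(x/2)/3 + C.
The condition gives C = 2 - 2*cos(1/2) - (-2*cos(1/2)) = 2.
So G(x) = 8*x**2*cos(x/2)/3 + 10*x*cos(x/2)/3 - 4*cos(x/2)/3 + 2.
Check: d/dx[8*x**2*cos(x/2)/3 + 10*x*cos(x/2)/3 - 4*cos(x/2)/3 + 2] = -4*x**2*sin(x/2)/3 - 5*x*sin(x/2)/3 + 16*x*cos(x/2)/3 + 2*sin(x/2)/3 + 10*cos(x/2)/3 = G'(x).

G(x) = 8*x**2*cos(x/2)/3 + 10*x*cos(x/2)/3 - 4*cos(x/2)/3 + 2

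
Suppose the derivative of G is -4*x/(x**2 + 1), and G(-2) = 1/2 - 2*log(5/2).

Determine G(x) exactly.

G'(x) matches the chain-rule pattern g'(h)*h' with inner function h(x) = x**2/2 + 1/2; substituting u = h(x) collapses the integral.
A general antiderivative is -2*log(x**2/2 + 1/2) + C.
The condition gives C = 1/2 - 2*log(5/2) - (-2*log(5/2)) = 1/2.
So G(x) = 1/2 - 2*log(x**2/2 + 1/2).
Check: d/dx[1/2 - 2*log(x**2/2 + 1/2)] = -4*x/(x**2 + 1) = G'(x).

G(x) = 1/2 - 2*log(x**2/2 + 1/2)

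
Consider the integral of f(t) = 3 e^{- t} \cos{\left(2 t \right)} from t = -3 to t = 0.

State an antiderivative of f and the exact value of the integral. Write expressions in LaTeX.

Antiderivative: F(t) = \frac{6 e^{- t} \sin{\left(2 t \right)}}{5} - \frac{3 e^{- t} \cos{\left(2 t \right)}}{5}; value = \frac{6 e^{3} \sin{\left(6 \right)}}{5} - \frac{3}{5} + \frac{3 e^{3} \cos{\left(6 \right)}}{5}

Whatever form F(t) takes, F'(t) = f(t) is non-negotiable.
F(t) = \frac{6 e^{- t} \sin{\left(2 t \right)}}{5} - \frac{3 e^{- t} \cos{\left(2 t \right)}}{5} is an antiderivative of f.
Check: d/dt[\frac{6 e^{- t} \sin{\left(2 t \right)}}{5} - \frac{3 e^{- t} \cos{\left(2 t \right)}}{5}] = 3 e^{- t} \cos{\left(2 t \right)} = f(t).
F(0) = - \frac{3}{5}; F(-3) = - \frac{3 e^{3} \cos{\left(6 \right)}}{5} - \frac{6 e^{3} \sin{\left(6 \right)}}{5}.
Integral = F(0) - F(-3) = \frac{6 e^{3} \sin{\left(6 \right)}}{5} - \frac{3}{5} + \frac{3 e^{3} \cos{\left(6 \right)}}{5}.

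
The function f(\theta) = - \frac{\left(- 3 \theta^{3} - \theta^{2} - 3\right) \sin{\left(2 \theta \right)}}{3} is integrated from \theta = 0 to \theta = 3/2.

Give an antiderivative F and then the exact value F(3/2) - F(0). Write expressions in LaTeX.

Antiderivative: F(\theta) = - \frac{\theta^{3} \cos{\left(2 \theta \right)}}{2} + \frac{3 \theta^{2} \sin{\left(2 \theta \right)}}{4} - \frac{\theta^{2} \cos{\left(2 \theta \right)}}{6} + \frac{\theta \sin{\left(2 \theta \right)}}{6} + \frac{3 \theta \cos{\left(2 \theta \right)}}{4} - \frac{3 \sin{\left(2 \theta \right)}}{8} - \frac{5 \cos{\left(2 \theta \right)}}{12}; value = \frac{25 \sin{\left(3 \right)}}{16} + \frac{5}{12} - \frac{65 \cos{\left(3 \right)}}{48}

Recover f(\theta) by differentiating a candidate F(\theta); any mismatch rules it out.
F(\theta) = - \frac{\theta^{3} \cos{\left(2 \theta \right)}}{2} + \frac{3 \theta^{2} \sin{\left(2 \theta \right)}}{4} - \frac{\theta^{2} \cos{\left(2 \theta \right)}}{6} + \frac{\theta \sin{\left(2 \theta \right)}}{6} + \frac{3 \theta \cos{\left(2 \theta \right)}}{4} - \frac{3 \sin{\left(2 \theta \right)}}{8} - \frac{5 \cos{\left(2 \theta \right)}}{12} is an antiderivative of f.
Check: d/d\theta[- \frac{\theta^{3} \cos{\left(2 \theta \right)}}{2} + \frac{3 \theta^{2} \sin{\left(2 \theta \right)}}{4} - \frac{\theta^{2} \cos{\left(2 \theta \right)}}{6} + \frac{\theta \sin{\left(2 \theta \right)}}{6} + \frac{3 \theta \cos{\left(2 \theta \right)}}{4} - \frac{3 \sin{\left(2 \theta \right)}}{8} - \frac{5 \cos{\left(2 \theta \right)}}{12}] = \theta^{3} \sin{\left(2 \theta \right)} + \frac{\theta^{2} \sin{\left(2 \theta \right)}}{3} + \sin{\left(2 \theta \right)}, which equals f(\theta).
F(3/2) = \frac{25 \sin{\left(3 \right)}}{16} - \frac{65 \cos{\left(3 \right)}}{48}; F(0) = - \frac{5}{12}.
Integral = F(3/2) - F(0) = \frac{25 \sin{\left(3 \right)}}{16} + \frac{5}{12} - \frac{65 \cos{\left(3 \right)}}{48}.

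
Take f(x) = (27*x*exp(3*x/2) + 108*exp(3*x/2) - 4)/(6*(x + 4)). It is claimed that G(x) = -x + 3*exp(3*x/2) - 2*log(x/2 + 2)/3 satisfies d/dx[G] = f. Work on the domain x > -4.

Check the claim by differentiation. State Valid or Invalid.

d/dx[G] = (27*x*exp(3*x/2) - 6*x + 108*exp(3*x/2) - 28)/(6*x + 24)
d/dx[G] - f(x) = -1 != 0.

Invalid: d/dx[G] - f = -1, which is not 0.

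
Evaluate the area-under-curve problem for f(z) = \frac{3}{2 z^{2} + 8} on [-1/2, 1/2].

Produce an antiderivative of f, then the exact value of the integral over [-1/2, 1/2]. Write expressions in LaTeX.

Since d/dz undoes antidifferentiation here, F'(z) = f(z) is required of F(z).
F(z) = \frac{3 \operatorname{atan}{\left(\frac{z}{2} \right)}}{4} is an antiderivative of f.
Check: d/dz[\frac{3 \operatorname{atan}{\left(\frac{z}{2} \right)}}{4}] = \frac{3}{2 z^{2} + 8} = f(z).
F(1/2) = \frac{3 \operatorname{atan}{\left(\frac{1}{4} \right)}}{4}; F(-1/2) = - \frac{3 \operatorname{atan}{\left(\frac{1}{4} \right)}}{4}.
Integral = F(1/2) - F(-1/2) = \frac{3 \operatorname{atan}{\left(\frac{1}{4} \right)}}{2}.

Antiderivative: F(z) = \frac{3 \operatorname{atan}{\left(\frac{z}{2} \right)}}{4}; value = \frac{3 \operatorname{atan}{\left(\frac{1}{4} \right)}}{2}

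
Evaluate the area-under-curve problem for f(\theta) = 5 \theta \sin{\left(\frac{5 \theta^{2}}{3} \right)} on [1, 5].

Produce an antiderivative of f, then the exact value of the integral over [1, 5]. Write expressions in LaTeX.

Antiderivative: F(\theta) = - \frac{3 \cos{\left(\frac{5 \theta^{2}}{3} \right)}}{2}; value = \frac{3 \cos{\left(\frac{5}{3} \right)}}{2} - \frac{3 \cos{\left(\frac{125}{3} \right)}}{2}

f matches the chain-rule pattern g'(h)*h' with inner function h(\theta) = \frac{5 \theta^{2}}{3}; substituting u = h(\theta) collapses the integral.
F(\theta) = - \frac{3 \cos{\left(\frac{5 \theta^{2}}{3} \right)}}{2} is an antiderivative of f.
Check: d/d\theta[- \frac{3 \cos{\left(\frac{5 \theta^{2}}{3} \right)}}{2}] = 5 \theta \sin{\left(\frac{5 \theta^{2}}{3} \right)} = f(\theta).
F(5) = - \frac{3 \cos{\left(\frac{125}{3} \right)}}{2}; F(1) = - \frac{3 \cos{\left(\frac{5}{3} \right)}}{2}.
Integral = F(5) - F(1) = \frac{3 \cos{\left(\frac{5}{3} \right)}}{2} - \frac{3 \cos{\left(\frac{125}{3} \right)}}{2}.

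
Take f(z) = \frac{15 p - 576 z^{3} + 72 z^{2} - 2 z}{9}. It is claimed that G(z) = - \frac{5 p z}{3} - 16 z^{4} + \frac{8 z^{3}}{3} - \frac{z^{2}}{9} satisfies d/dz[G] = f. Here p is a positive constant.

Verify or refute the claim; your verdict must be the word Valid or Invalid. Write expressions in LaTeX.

Invalid: d/dz[G] - f = - \frac{10 p}{3}, which is not 0.

d/dz[G] = - \frac{5 p}{3} - 64 z^{3} + 8 z^{2} - \frac{2 z}{9}
d/dz[G] - f(z) = - \frac{10 p}{3} != 0.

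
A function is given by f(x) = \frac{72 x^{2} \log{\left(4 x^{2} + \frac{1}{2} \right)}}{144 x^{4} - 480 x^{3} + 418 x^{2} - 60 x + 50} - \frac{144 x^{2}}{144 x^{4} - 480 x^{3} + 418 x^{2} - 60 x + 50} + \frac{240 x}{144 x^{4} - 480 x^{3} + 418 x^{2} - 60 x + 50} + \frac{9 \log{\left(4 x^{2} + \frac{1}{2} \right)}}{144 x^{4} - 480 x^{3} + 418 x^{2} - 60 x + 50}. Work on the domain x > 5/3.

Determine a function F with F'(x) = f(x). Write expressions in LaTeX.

Recognize the product-rule pattern: f = u'v + uv' with u = - \frac{3}{2 \left(3 x - 5\right)}, v = \log{\left(4 x^{2} + \frac{1}{2} \right)}, so integration by parts undoes it.
Check: d/dx[- \frac{3 \log{\left(4 x^{2} + \frac{1}{2} \right)}}{2 \left(3 x - 5\right)}] = \frac{72 x^{2} \log{\left(4 x^{2} + \frac{1}{2} \right)} - 144 x^{2} + 240 x + 9 \log{\left(4 x^{2} + \frac{1}{2} \right)}}{144 x^{4} - 480 x^{3} + 418 x^{2} - 60 x + 50}, which equals f(x).

An antiderivative is F(x) = - \frac{3 \log{\left(4 x^{2} + \frac{1}{2} \right)}}{2 \left(3 x - 5\right)}.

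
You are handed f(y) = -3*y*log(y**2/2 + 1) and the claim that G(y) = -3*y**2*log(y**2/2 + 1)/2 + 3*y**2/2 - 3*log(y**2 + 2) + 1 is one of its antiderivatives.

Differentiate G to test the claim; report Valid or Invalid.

d/dy[G] = -3*y*log(y**2/2 + 1)
This equals f(y) exactly, so the claim holds.

Valid: G'(y) = f(y).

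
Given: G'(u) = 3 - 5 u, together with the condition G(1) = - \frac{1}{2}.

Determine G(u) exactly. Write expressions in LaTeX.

G(u) = - \frac{5 u^{2}}{2} + 3 u - 1

Since d/du undoes antidifferentiation here, G(u) must give back the stated G'(u).
A general antiderivative is - \frac{5 u^{2}}{2} + 3 u + C.
The condition gives C = - \frac{1}{2} - (\frac{1}{2}) = -1.
So G(u) = - \frac{5 u^{2}}{2} + 3 u - 1.
Check: d/du[- \frac{5 u^{2}}{2} + 3 u - 1] = 3 - 5 u = G'(u).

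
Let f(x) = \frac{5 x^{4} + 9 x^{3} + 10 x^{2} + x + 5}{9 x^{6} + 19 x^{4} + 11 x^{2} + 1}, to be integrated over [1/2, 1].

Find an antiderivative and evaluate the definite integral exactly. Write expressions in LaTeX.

Check any antiderivative F(x) by computing F'(x) and comparing it with f(x).
F(x) = \frac{5 \operatorname{atan}{\left(3 x \right)}}{3} - \frac{1}{2 \left(x^{2} + 1\right)} is an antiderivative of f.
Check: d/dx[\frac{5 \operatorname{atan}{\left(3 x \right)}}{3} - \frac{1}{2 \left(x^{2} + 1\right)}] = \frac{5 x^{4} + 9 x^{3} + 10 x^{2} + x + 5}{9 x^{6} + 19 x^{4} + 11 x^{2} + 1} = f(x).
F(1) = - \frac{1}{4} + \frac{5 \operatorname{atan}{\left(3 \right)}}{3}; F(1/2) = - \frac{2}{5} + \frac{5 \operatorname{atan}{\left(\frac{3}{2} \right)}}{3}.
Integral = F(1) - F(1/2) = - \frac{5 \operatorname{atan}{\left(\frac{3}{2} \right)}}{3} + \frac{3}{20} + \frac{5 \operatorname{atan}{\left(3 \right)}}{3}.

Antiderivative: F(x) = \frac{5 \operatorname{atan}{\left(3 x \right)}}{3} - \frac{1}{2 \left(x^{2} + 1\right)}; value = - \frac{5 \operatorname{atan}{\left(\frac{3}{2} \right)}}{3} + \frac{3}{20} + \frac{5 \operatorname{atan}{\left(3 \right)}}{3}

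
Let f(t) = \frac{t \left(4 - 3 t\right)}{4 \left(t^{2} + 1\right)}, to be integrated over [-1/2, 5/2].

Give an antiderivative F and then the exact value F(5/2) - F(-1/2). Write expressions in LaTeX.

Whatever form F(t) takes, F'(t) = f(t) is non-negotiable.
F(t) = - \frac{3 t - 2 \log{\left(t^{2} + 1 \right)} - 3 \operatorname{atan}{\left(t \right)}}{4} is an antiderivative of f.
Check: d/dt[- \frac{3 t - 2 \log{\left(t^{2} + 1 \right)} - 3 \operatorname{atan}{\left(t \right)}}{4}] = \frac{- 3 t^{2} + 4 t}{4 t^{2} + 4}, which equals f(t).
F(5/2) = - \frac{15}{8} + \frac{3 \operatorname{atan}{\left(\frac{5}{2} \right)}}{4} + \frac{\log{\left(\frac{29}{4} \right)}}{2}; F(-1/2) = - \frac{3 \operatorname{atan}{\left(\frac{1}{2} \right)}}{4} + \frac{\log{\left(\frac{5}{4} \right)}}{2} + \frac{3}{8}.
Integral = F(5/2) - F(-1/2) = - \frac{9}{4} - \frac{\log{\left(\frac{5}{4} \right)}}{2} + \frac{3 \operatorname{atan}{\left(\frac{1}{2} \right)}}{4} + \frac{3 \operatorname{atan}{\left(\frac{5}{2} \right)}}{4} + \frac{\log{\left(\frac{29}{4} \right)}}{2}.

Antiderivative: F(t) = - \frac{3 t - 2 \log{\left(t^{2} + 1 \right)} - 3 \operatorname{atan}{\left(t \right)}}{4}; value = - \frac{9}{4} - \frac{\log{\left(\frac{5}{4} \right)}}{2} + \frac{3 \operatorname{atan}{\left(\frac{1}{2} \right)}}{4} + \frac{3 \operatorname{atan}{\left(\frac{5}{2} \right)}}{4} + \frac{\log{\left(\frac{29}{4} \right)}}{2}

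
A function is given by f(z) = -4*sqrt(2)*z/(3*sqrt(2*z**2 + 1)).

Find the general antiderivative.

F(z) = -4*sqrt(z**2 + 1/2)/3 + C

f matches the chain-rule pattern g'(h)*h' with inner function h(z) = z**2 + 1/2; substituting u = h(z) collapses the integral.
Check: d/dz[-4*sqrt(z**2 + 1/2)/3] = -4*sqrt(2)*z/(3*sqrt(2*z**2 + 1)) = f(z).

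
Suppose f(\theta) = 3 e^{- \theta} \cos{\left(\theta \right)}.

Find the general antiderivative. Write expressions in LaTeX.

F(\theta) = \frac{3 \left(\sin{\left(\theta \right)} - \cos{\left(\theta \right)}\right) e^{- \theta}}{2} + C

A candidate is checked by its d/d\theta: the result must match f(\theta).
Check: d/d\theta[\frac{3 \left(\sin{\left(\theta \right)} - \cos{\left(\theta \right)}\right) e^{- \theta}}{2}] = 3 e^{- \theta} \cos{\left(\theta \right)} = f(\theta).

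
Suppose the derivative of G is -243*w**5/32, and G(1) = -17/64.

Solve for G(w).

Any candidate G(w) must reproduce the stated G'(w) exactly.
A general antiderivative is -81*w**6/64 + C.
The condition gives C = -17/64 - (-81/64) = 1.
So G(w) = 1 - 81*w**6/64.
Check: d/dw[1 - 81*w**6/64] = -243*w**5/32 = G'(w).

G(w) = 1 - 81*w**6/64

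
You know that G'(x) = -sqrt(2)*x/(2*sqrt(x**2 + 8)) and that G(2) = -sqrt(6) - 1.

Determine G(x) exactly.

G'(x) matches the chain-rule pattern g'(h)*h' with inner function h(x) = x**2/2 + 4; substituting u = h(x) collapses the integral.
A general antiderivative is -sqrt(x**2/2 + 4) + C.
The condition gives C = -sqrt(6) - 1 - (-sqrt(6)) = -1.
So G(x) = sqrt(2)*(-sqrt(x**2 + 8) - sqrt(2))/2.
Check: d/dx[sqrt(2)*(-sqrt(x**2 + 8) - sqrt(2))/2] = -sqrt(2)*x/(2*sqrt(x**2 + 8)) = G'(x).

G(x) = sqrt(2)*(-sqrt(x**2 + 8) - sqrt(2))/2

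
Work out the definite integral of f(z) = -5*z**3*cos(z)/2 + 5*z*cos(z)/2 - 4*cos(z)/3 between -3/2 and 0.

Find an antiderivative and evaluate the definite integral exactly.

Antiderivative: F(z) = (-15*z**3*sin(z) - 45*z**2*cos(z) + 105*z*sin(z) - 8*sin(z) + 105*cos(z))/6; value = -919*sin(3/2)/48 - 5*cos(3/2)/8 + 35/2

Integrate term by term and add the pieces.
F(z) = (-15*z**3*sin(z) - 45*z**2*cos(z) + 105*z*sin(z) - 8*sin(z) + 105*cos(z))/6 is an antiderivative of f.
Check: d/dz[(-15*z**3*sin(z) - 45*z**2*cos(z) + 105*z*sin(z) - 8*sin(z) + 105*cos(z))/6] = -5*z**3*cos(z)/2 + 5*z*cos(z)/2 - 4*cos(z)/3 = f(z).
F(0) = 35/2; F(-3/2) = 5*cos(3/2)/8 + 919*sin(3/2)/48.
Integral = F(0) - F(-3/2) = -919*sin(3/2)/48 - 5*cos(3/2)/8 + 35/2.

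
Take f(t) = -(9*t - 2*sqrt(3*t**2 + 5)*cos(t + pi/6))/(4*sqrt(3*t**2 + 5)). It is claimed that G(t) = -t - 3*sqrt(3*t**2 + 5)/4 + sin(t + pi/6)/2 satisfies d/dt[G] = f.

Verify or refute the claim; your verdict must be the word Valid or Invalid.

d/dt[G] = (-9*t + 2*sqrt(3*t**2 + 5)*cos(t + pi/6) - 4*sqrt(3*t**2 + 5))/(4*sqrt(3*t**2 + 5))
d/dt[G] - f(t) = -1 != 0.

Invalid: d/dt[G] - f = -1, which is not 0.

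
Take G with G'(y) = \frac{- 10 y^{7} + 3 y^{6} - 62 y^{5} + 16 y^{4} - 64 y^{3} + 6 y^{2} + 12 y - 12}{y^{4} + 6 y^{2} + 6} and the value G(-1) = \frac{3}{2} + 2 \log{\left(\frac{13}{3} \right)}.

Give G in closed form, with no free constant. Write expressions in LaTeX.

The proposed G(y) is checked by its d/dy: the result must match the given G'(y).
A general antiderivative is - \frac{5 y^{4}}{2} + y^{3} - y^{2} - 2 y + 2 \log{\left(\frac{y^{4}}{3} + 2 y^{2} + 2 \right)} + 3 + C.
The condition gives C = \frac{3}{2} + 2 \log{\left(\frac{13}{3} \right)} - (\frac{1}{2} + 2 \log{\left(\frac{13}{3} \right)}) = 1.
So G(y) = - \frac{5 y^{4} - 2 y^{3} + 2 y^{2} + 4 y - 4 \log{\left(\frac{y^{4}}{3} + 2 y^{2} + 2 \right)} - 8}{2}.
Check: d/dy[- \frac{5 y^{4} - 2 y^{3} + 2 y^{2} + 4 y - 4 \log{\left(\frac{y^{4}}{3} + 2 y^{2} + 2 \right)} - 8}{2}] = \frac{- 10 y^{7} + 3 y^{6} - 62 y^{5} + 16 y^{4} - 64 y^{3} + 6 y^{2} + 12 y - 12}{y^{4} + 6 y^{2} + 6} = G'(y).

G(y) = - \frac{5 y^{4} - 2 y^{3} + 2 y^{2} + 4 y - 4 \log{\left(\frac{y^{4}}{3} + 2 y^{2} + 2 \right)} - 8}{2}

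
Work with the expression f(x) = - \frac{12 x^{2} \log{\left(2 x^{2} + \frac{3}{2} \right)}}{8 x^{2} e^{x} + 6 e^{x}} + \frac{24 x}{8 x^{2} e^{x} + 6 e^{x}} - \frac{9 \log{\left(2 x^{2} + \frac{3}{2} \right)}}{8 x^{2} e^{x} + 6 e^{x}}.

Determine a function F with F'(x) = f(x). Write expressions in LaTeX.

f has the shape u'v + uv' for u = \frac{3 e^{- x}}{2} and v = \log{\left(2 x^{2} + \frac{3}{2} \right)} — it is the derivative of the product u*v.
Check: d/dx[\frac{3 e^{- x} \log{\left(2 x^{2} + \frac{3}{2} \right)}}{2}] = \frac{- 12 x^{2} \log{\left(2 x^{2} + \frac{3}{2} \right)} + 24 x - 9 \log{\left(2 x^{2} + \frac{3}{2} \right)}}{8 x^{2} e^{x} + 6 e^{x}}, which equals f(x).

An antiderivative is F(x) = \frac{3 e^{- x} \log{\left(2 x^{2} + \frac{3}{2} \right)}}{2}.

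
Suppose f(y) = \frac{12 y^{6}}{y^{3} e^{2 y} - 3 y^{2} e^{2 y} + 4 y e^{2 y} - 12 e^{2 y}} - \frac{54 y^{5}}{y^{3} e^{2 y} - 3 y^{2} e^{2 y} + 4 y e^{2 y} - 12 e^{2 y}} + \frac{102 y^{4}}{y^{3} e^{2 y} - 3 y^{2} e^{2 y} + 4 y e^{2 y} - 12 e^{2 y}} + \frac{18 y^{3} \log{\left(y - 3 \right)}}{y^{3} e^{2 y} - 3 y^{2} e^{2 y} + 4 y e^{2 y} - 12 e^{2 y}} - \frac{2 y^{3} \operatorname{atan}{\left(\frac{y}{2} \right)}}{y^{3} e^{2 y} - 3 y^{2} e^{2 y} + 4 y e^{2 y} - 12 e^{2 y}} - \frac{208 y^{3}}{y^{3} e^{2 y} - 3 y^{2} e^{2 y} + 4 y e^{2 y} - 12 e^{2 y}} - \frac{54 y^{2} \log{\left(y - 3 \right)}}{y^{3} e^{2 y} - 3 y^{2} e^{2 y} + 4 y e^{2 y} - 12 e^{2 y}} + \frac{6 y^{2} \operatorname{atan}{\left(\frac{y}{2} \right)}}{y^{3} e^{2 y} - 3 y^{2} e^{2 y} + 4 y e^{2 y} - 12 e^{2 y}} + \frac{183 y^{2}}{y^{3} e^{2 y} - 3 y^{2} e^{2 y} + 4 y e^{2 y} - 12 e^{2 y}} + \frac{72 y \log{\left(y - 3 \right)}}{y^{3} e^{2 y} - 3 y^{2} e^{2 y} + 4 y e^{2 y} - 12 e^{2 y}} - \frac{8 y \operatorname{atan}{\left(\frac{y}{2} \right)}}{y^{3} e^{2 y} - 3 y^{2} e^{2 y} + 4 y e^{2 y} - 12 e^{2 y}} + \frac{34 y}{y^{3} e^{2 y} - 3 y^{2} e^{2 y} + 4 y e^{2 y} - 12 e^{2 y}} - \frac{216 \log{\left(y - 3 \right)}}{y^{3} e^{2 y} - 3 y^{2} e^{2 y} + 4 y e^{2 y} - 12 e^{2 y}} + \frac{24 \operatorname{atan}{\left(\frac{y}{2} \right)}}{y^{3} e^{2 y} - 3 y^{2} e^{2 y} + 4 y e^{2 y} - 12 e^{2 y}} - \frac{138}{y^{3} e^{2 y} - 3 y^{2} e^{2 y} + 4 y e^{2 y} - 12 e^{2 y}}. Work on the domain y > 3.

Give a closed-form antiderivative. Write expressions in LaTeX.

f has the shape u'v + uv' for u = - 6 y^{3} - 9 \log{\left(y - 3 \right)} + \operatorname{atan}{\left(\frac{y}{2} \right)} - 4 and v = e^{- 2 y} — it is the derivative of the product u*v.
Check: d/dy[- \left(6 y^{3} + 9 \log{\left(y - 3 \right)} - \operatorname{atan}{\left(\frac{y}{2} \right)} + 4\right) e^{- 2 y}] = \frac{12 y^{6} - 54 y^{5} + 102 y^{4} + 18 y^{3} \log{\left(y - 3 \right)} - 2 y^{3} \operatorname{atan}{\left(\frac{y}{2} \right)} - 208 y^{3} - 54 y^{2} \log{\left(y - 3 \right)} + 6 y^{2} \operatorname{atan}{\left(\frac{y}{2} \right)} + 183 y^{2} + 72 y \log{\left(y - 3 \right)} - 8 y \operatorname{atan}{\left(\frac{y}{2} \right)} + 34 y - 216 \log{\left(y - 3 \right)} + 24 \operatorname{atan}{\left(\frac{y}{2} \right)} - 138}{y^{3} e^{2 y} - 3 y^{2} e^{2 y} + 4 y e^{2 y} - 12 e^{2 y}}, which equals f(y).

An antiderivative is F(y) = - \left(6 y^{3} + 9 \log{\left(y - 3 \right)} - \operatorname{atan}{\left(\frac{y}{2} \right)} + 4\right) e^{- 2 y}.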